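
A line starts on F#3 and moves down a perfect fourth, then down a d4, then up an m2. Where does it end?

A#2

A perfect fourth down from F#3 is C#3.
C#3 down a diminished fourth → G##2 (4 semitones).
G##2 up a minor second → A#2 (1 semitone).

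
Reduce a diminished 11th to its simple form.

d4

Each octave removed subtracts seven from the number: 11 − 7 = 4.
So a diminished eleventh is an octave plus a diminished fourth. The quality is unchanged.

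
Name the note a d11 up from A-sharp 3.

Four letters up from A (plus an octave) reaches D.
A diminished eleventh is 16 semitones; 16 semitones up from A#3 gives D5.

D 5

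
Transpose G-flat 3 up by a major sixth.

E-flat 4

Six letter names up from G: E.
Moving 9 semitones up from Gb3 (the size of a major sixth) reaches Eb4.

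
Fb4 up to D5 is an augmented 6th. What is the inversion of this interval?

The rule of nine gives the new number: 9 − 6 = 3, so a sixth becomes a third.
And augmented becomes diminished under inversion, so we get a diminished third.

d3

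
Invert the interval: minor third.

M6

The rule of nine gives the new number: 9 − 3 = 6, so a third becomes a sixth.
Quality inverts too: minor becomes major. That makes the inversion a major sixth.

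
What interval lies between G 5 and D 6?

perfect 5th

G to D spans five letter names (G-A-B-C-D) — that makes it a fifth of some quality.
G5 to D6 is 7 semitones, matching the perfect fifth exactly, so the quality is perfect.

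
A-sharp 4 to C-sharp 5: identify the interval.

m3

A to C spans three letter names (A-B-C) — that makes it a third of some quality.
A#4 to C#5 is 3 semitones, a half step short of the major third (4), so this is minor.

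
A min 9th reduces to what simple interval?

Take out an octave (7 from the number): 9 − 7 = 2.
That makes a minor ninth a compound minor second — an octave plus a minor second.

minor 2nd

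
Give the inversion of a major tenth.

First reduce the compound major tenth to its simple form, a major third.
Inverted interval numbers add to nine, so a third pairs with a sixth (3 + 6 = 9).
Quality inverts too: major becomes minor. That makes the inversion a minor sixth.

minor sixth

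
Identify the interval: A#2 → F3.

diminished 6th

A to F spans six letter names (A-B-C-D-E-F) — that makes it a sixth of some quality.
The major sixth is 9 semitones; here we have 7, two semitones narrower: diminished.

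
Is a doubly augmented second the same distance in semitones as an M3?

Both span 4 semitones: a doubly augmented second and a major third are the same chromatic distance.

Yes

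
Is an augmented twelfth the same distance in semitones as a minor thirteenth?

Both span 20 semitones: an augmented twelfth and a minor thirteenth are the same chromatic distance.

Yes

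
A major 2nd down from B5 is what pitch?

A5

Two letter names down from B: A.
Moving 2 semitones down from B5 (the size of a major second) reaches A5.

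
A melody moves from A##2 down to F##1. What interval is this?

Descending from A##2 to F##1 is the same interval as ascending F##1 to A##2.
F to A spans three letter names (F-G-A), plus an octave, so the interval is some kind of tenth.
Counting semitones, F##1→A##2 is 16, which is the major tenth.
(Equivalently, a compound major third: a major third plus an octave.)

major tenth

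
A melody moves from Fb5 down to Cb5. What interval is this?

perfect fourth

Descending from Fb5 to Cb5 is the same interval as ascending Cb5 to Fb5.
C to F spans four letter names (C-D-E-F): a fourth.
Counting semitones, Cb5→Fb5 is 5, which is the perfect fourth.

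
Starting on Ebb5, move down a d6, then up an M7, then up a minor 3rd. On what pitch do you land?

A5

A diminished sixth down from Ebb5 is G4.
A major seventh up from G4 is F#5.
Up a minor third from F#5: A5 (3 semitones up).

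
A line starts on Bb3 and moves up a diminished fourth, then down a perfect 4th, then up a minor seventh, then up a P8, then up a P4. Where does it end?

Up a diminished fourth from Bb3: Ebb4 (4 semitones up).
Ebb4 down a perfect fourth → Bbb3 (5 semitones).
Up a minor seventh from Bbb3: Abb4 (10 semitones up).
Up a perfect octave from Abb4: Abb5 (12 semitones up).
A perfect fourth up from Abb5 is Dbb6.

Dbb6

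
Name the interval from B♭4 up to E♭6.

perfect 11th

B to E spans four letter names (B-C-D-E), plus an octave, so the interval is some kind of eleventh.
The perfect eleventh spans 17 semitones, and Bb4 to Eb6 is exactly 17 semitones — so this is a perfect eleventh.
(Equivalently, a compound perfect fourth: a perfect fourth plus an octave.)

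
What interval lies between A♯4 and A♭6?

doubly diminished 15th

A to A is the same letter name, plus 2 octaves, so the interval is some kind of fifteenth.
A perfect fifteenth would be 24 semitones; A#4 to Ab6 is 22, two semitones narrower, so the interval is doubly diminished.
(Equivalently, a compound doubly diminished octave: a doubly diminished octave plus an octave.)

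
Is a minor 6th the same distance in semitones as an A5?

Yes

Both span 8 semitones: a minor sixth and an augmented fifth are the same chromatic distance.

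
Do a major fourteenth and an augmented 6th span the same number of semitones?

A major fourteenth is 23 semitones but an augmented sixth is 10 semitones — different sizes.

No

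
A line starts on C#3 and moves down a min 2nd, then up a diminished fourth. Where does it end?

E3

Down a minor second from C#3: B#2 (1 semitone down).
B#2 up a diminished fourth → E3 (4 semitones).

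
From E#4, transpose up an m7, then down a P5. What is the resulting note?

G#4

E#4 up a minor seventh → D#5 (10 semitones).
Down a perfect fifth from D#5: G#4 (7 semitones down).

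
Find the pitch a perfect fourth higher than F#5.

B5

Counting four letter names up from F lands on B.
A perfect fourth spans 5 semitones, so from F#5 the target pitch is B5.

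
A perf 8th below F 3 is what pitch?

F 2

The letter stays F (same as the start), shifted an octave down.
A perfect octave is 12 semitones; 12 semitones down from F3 gives F2.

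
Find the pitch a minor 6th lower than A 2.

Counting six letter names down from A lands on C.
Moving 8 semitones down from A2 (the size of a minor sixth) reaches C#2.

C sharp 2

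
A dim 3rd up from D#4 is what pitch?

F4

Counting three letter names up from D lands on F.
Moving 2 semitones up from D#4 (the size of a diminished third) reaches F4.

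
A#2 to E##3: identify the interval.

A5

A to E spans five letter names (A-B-C-D-E) — that makes it a fifth of some quality.
A perfect fifth would be 7 semitones; A#2 to E##3 is 8, one semitone wider, so the interval is augmented.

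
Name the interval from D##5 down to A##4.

Descending from D##5 to A##4 is the same interval as ascending A##4 to D##5.
A to D spans four letter names (A-B-C-D): a fourth.
A##4 to D##5 is 5 semitones, matching the perfect fourth exactly, so the quality is perfect.

P4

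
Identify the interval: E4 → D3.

M9

Descending from E4 to D3 is the same interval as ascending D3 to E4.
D to E spans two letter names (D-E), plus an octave — that makes it a ninth of some quality.
D3 to E4 is 14 semitones, matching the major ninth exactly, so the quality is major.
(Equivalently, a compound major second: a major second plus an octave.)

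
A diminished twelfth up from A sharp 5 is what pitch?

E 7

Five letters up from A (plus an octave) reaches E.
A diminished twelfth spans 18 semitones, so from A#5 the target pitch is E7.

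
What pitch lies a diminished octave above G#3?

For an octave the letter name doesn't change: still G, an octave up.
A diminished octave spans 11 semitones, so from G#3 the target pitch is G4.

G4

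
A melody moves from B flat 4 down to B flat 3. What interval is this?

perfect octave

Descending from Bb4 to Bb3 is the same interval as ascending Bb3 to Bb4.
B to B is the same letter name, plus an octave, so the interval is some kind of octave.
The perfect octave spans 12 semitones, and Bb3 to Bb4 is exactly 12 semitones — so this is a perfect octave.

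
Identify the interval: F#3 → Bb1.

augmented twelfth

Descending from F#3 to Bb1 is the same interval as ascending Bb1 to F#3.
B to F spans five letter names (B-C-D-E-F), plus an octave, so the interval is some kind of twelfth.
The perfect twelfth is 19 semitones; here we have 20, one semitone wider: augmented.
(Equivalently, a compound augmented fifth: an augmented fifth plus an octave.)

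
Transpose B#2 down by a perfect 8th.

The letter stays B (same as the start), shifted an octave down.
A perfect octave spans 12 semitones, so from B#2 the target pitch is B#1.

B#1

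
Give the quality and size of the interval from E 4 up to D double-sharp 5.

augmented seventh

E to D spans seven letter names (E-F-G-A-B-C-D) — that makes it a seventh of some quality.
E4 to D##5 spans 12 semitones — one semitone wider than the major seventh (11) — giving an augmented seventh.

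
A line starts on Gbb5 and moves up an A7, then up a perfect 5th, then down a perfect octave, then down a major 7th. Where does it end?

Db5

An augmented seventh up from Gbb5 is F6.
Up a perfect fifth from F6: C7 (7 semitones up).
C7 down a perfect octave → C6 (12 semitones).
A major seventh down from C6 is Db5.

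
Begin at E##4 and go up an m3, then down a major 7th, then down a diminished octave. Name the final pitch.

A##2

Up a minor third from E##4: G##4 (3 semitones up).
A major seventh down from G##4 is A#3.
Down a diminished octave from A#3: A##2 (11 semitones down).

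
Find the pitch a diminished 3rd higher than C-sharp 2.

The third takes the letter from C up to E.
A diminished third is 2 semitones; 2 semitones up from C#2 gives Eb2.

E-flat 2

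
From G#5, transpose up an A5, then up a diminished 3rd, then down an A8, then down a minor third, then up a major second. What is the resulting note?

Up an augmented fifth from G#5: D##6 (8 semitones up).
D##6 up a diminished third → F#6 (2 semitones).
F#6 down an augmented octave → F5 (13 semitones).
Down a minor third from F5: D5 (3 semitones down).
Up a major second from D5: E5 (2 semitones up).

E5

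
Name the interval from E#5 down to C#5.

major third

Descending from E#5 to C#5 is the same interval as ascending C#5 to E#5.
C to E spans three letter names (C-D-E) — that makes it a third of some quality.
The major third spans 4 semitones, and C#5 to E#5 is exactly 4 semitones — so this is a major third.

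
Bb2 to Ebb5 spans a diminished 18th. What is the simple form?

Subtracting seven from the interval number removes an octave: 18 − 14 = 4.
So a diminished eighteenth is 2 octaves plus a diminished fourth. The quality is unchanged.

diminished 4th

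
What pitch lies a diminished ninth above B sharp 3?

Two letters up from B (plus an octave) reaches C.
A diminished ninth is 12 semitones; 12 semitones up from B#3 gives C5.

C 5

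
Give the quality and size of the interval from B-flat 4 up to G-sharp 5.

B to G spans six letter names (B-C-D-E-F-G), so the interval is some kind of sixth.
Bb4 to G#5 spans 10 semitones — one semitone wider than the major sixth (9) — giving an augmented sixth.

A6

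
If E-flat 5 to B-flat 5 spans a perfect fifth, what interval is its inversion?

Inverted interval numbers add to nine, so a fifth pairs with a fourth (5 + 4 = 9).
Quality inverts too: perfect stays perfect. That makes the inversion a perfect fourth.

perfect 4th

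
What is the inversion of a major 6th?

minor 3rd

The rule of nine gives the new number: 9 − 6 = 3, so a sixth becomes a third.
And major becomes minor under inversion, so we get a minor third.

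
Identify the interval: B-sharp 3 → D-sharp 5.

B to D spans three letter names (B-C-D), plus an octave — that makes it a tenth of some quality.
A major tenth would be 16 semitones, but B#3 to D#5 is 15 — one semitone narrower, making it a minor tenth.
(Equivalently, a compound minor third: a minor third plus an octave.)

minor 10th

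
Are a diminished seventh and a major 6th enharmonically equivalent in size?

Yes

A diminished seventh spans 9 semitones, and a major sixth also spans 9 semitones — they're enharmonic.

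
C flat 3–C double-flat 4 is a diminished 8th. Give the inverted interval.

A1

Inverted interval numbers add to nine, so an octave pairs with a unison (8 + 1 = 9).
And diminished becomes augmented under inversion, so we get an augmented unison.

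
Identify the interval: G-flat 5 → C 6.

G to C spans four letter names (G-A-B-C), so the interval is some kind of fourth.
The perfect fourth is 5 semitones; here we have 6, one semitone wider: augmented.

augmented fourth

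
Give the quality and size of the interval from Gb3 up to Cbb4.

G to C spans four letter names (G-A-B-C), so the interval is some kind of fourth.
The perfect fourth is 5 semitones; here we have 4, one semitone narrower: diminished.

diminished fourth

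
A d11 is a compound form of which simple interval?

diminished 4th

Each octave removed subtracts seven from the number: 11 − 7 = 4.
Quality carries through unchanged, so the simple form is a diminished fourth.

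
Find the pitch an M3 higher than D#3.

The third takes the letter from D up to F.
Moving 4 semitones up from D#3 (the size of a major third) reaches F##3.

F##3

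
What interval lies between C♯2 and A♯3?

C to A spans six letter names (C-D-E-F-G-A), plus an octave — that makes it a thirteenth of some quality.
Counting semitones, C#2→A#3 is 21, which is the major thirteenth.
(Equivalently, a compound major sixth: a major sixth plus an octave.)

major thirteenth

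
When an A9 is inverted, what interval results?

d7

First reduce the compound augmented ninth to its simple form, an augmented second.
Interval numbers invert to sum to nine: 2 + 7 = 9, so a second inverts to a seventh.
The quality also flips — augmented becomes diminished — giving a diminished seventh.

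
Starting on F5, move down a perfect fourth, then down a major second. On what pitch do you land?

Down a perfect fourth from F5: C5 (5 semitones down).
Down a major second from C5: Bb4 (2 semitones down).

Bb4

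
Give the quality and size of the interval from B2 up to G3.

B to G spans six letter names (B-C-D-E-F-G), so the interval is some kind of sixth.
A major sixth would be 9 semitones, but B2 to G3 is 8 — one semitone narrower, making it a minor sixth.

m6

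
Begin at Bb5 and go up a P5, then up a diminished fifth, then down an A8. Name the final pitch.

Cbb6

Up a perfect fifth from Bb5: F6 (7 semitones up).
Up a diminished fifth from F6: Cb7 (6 semitones up).
Cb7 down an augmented octave → Cbb6 (13 semitones).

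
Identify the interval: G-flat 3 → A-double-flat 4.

minor 9th

G to A spans two letter names (G-A), plus an octave, so the interval is some kind of ninth.
Gb3 to Abb4 is 13 semitones, a half step short of the major ninth (14), so this is minor.
(Equivalently, a compound minor second: a minor second plus an octave.)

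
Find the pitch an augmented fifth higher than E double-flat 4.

B flat 4

Five letter names up from E: B.
An augmented fifth is 8 semitones; 8 semitones up from Ebb4 gives Bb4.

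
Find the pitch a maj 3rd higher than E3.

G#3

Three letter names up from E: G.
Moving 4 semitones up from E3 (the size of a major third) reaches G#3.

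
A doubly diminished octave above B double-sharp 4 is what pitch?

An octave keeps the letter name B, an octave up from B.
A doubly diminished octave spans 10 semitones, so from B##4 the target pitch is B5.

B 5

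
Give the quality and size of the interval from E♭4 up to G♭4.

E to G spans three letter names (E-F-G) — that makes it a third of some quality.
A major third would be 4 semitones, but Eb4 to Gb4 is 3 — one semitone narrower, making it a minor third.

minor 3rd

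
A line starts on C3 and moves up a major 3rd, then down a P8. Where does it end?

Up a major third from C3: E3 (4 semitones up).
A perfect octave down from E3 is E2.

E2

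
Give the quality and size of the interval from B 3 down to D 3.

Descending from B3 to D3 is the same interval as ascending D3 to B3.
D to B spans six letter names (D-E-F-G-A-B), so the interval is some kind of sixth.
Counting semitones, D3→B3 is 9, which is the major sixth.

M6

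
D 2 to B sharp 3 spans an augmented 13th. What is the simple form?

A6

Each octave removed subtracts seven from the number: 13 − 7 = 6.
So an augmented thirteenth is an octave plus an augmented sixth. The quality is unchanged.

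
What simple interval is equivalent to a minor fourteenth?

Take out an octave (7 from the number): 14 − 7 = 7.
That makes a minor fourteenth a compound minor seventh — an octave plus a minor seventh.

m7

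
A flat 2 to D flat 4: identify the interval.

A to D spans four letter names (A-B-C-D), plus an octave, so the interval is some kind of eleventh.
Counting semitones, Ab2→Db4 is 17, which is the perfect eleventh.
(Equivalently, a compound perfect fourth: a perfect fourth plus an octave.)

perfect eleventh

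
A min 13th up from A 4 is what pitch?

F 6

The thirteenth's letter: A up six letter names plus an octave → F.
A minor thirteenth spans 20 semitones, so from A4 the target pitch is F6.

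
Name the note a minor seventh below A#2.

Counting seven letter names down from A lands on B.
A minor seventh spans 10 semitones, so from A#2 the target pitch is B#1.

B#1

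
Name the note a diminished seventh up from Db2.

Cbb3

Seven letter names up from D: C.
Moving 9 semitones up from Db2 (the size of a diminished seventh) reaches Cbb3.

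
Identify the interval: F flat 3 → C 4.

F to C spans five letter names (F-G-A-B-C) — that makes it a fifth of some quality.
A perfect fifth would be 7 semitones; Fb3 to C4 is 8, one semitone wider, so the interval is augmented.

A5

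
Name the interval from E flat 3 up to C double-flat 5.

diminished 13th

E to C spans six letter names (E-F-G-A-B-C), plus an octave: a thirteenth.
A major thirteenth would be 21 semitones; Eb3 to Cbb5 is 19, two semitones narrower, so the interval is diminished.
(Equivalently, a compound diminished sixth: a diminished sixth plus an octave.)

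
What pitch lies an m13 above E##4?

C##6

The thirteenth's letter: E up six letter names plus an octave → C.
A minor thirteenth spans 20 semitones, so from E##4 the target pitch is C##6.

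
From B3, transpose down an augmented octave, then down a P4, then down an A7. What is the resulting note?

Gbb1

B3 down an augmented octave → Bb2 (13 semitones).
Bb2 down a perfect fourth → F2 (5 semitones).
Down an augmented seventh from F2: Gbb1 (12 semitones down).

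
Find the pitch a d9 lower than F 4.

E-sharp 3

The ninth's letter: F down two letter names plus an octave → E.
A diminished ninth spans 12 semitones, so from F4 the target pitch is E#3.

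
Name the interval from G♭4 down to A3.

Descending from Gb4 to A3 is the same interval as ascending A3 to Gb4.
A to G spans seven letter names (A-B-C-D-E-F-G) — that makes it a seventh of some quality.
A major seventh would be 11 semitones; A3 to Gb4 is 9, two semitones narrower, so the interval is diminished.

diminished seventh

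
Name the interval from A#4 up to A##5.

A to A is the same letter name, plus an octave — that makes it an octave of some quality.
A#4 to A##5 spans 13 semitones — one semitone wider than the perfect octave (12) — giving an augmented octave.

augmented octave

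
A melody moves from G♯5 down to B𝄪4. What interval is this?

diminished sixth

Descending from G#5 to B##4 is the same interval as ascending B##4 to G#5.
B to G spans six letter names (B-C-D-E-F-G), so the interval is some kind of sixth.
B##4 to G#5 spans 7 semitones — two semitones narrower than the major sixth (9) — giving a diminished sixth.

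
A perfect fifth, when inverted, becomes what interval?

Interval numbers invert to sum to nine: 5 + 4 = 9, so a fifth inverts to a fourth.
Quality inverts too: perfect stays perfect. That makes the inversion a perfect fourth.

P4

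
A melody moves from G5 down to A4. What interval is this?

m7

Descending from G5 to A4 is the same interval as ascending A4 to G5.
A to G spans seven letter names (A-B-C-D-E-F-G) — that makes it a seventh of some quality.
A major seventh would be 11 semitones, but A4 to G5 is 10 — one semitone narrower, making it a minor seventh.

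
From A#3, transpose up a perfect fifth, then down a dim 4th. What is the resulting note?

A#3 up a perfect fifth → E#4 (7 semitones).
Down a diminished fourth from E#4: B##3 (4 semitones down).

B##3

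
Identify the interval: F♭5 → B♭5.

augmented fourth

F to B spans four letter names (F-G-A-B), so the interval is some kind of fourth.
A perfect fourth would be 5 semitones; Fb5 to Bb5 is 6, one semitone wider, so the interval is augmented.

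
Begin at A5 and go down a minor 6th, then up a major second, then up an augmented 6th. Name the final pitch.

Down a minor sixth from A5: C#5 (8 semitones down).
A major second up from C#5 is D#5.
An augmented sixth up from D#5 is B##5.

B##5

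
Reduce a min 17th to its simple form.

Subtracting seven from the interval number removes an octave: 17 − 14 = 3.
That makes a minor seventeenth a compound minor third — 2 octaves plus a minor third.

m3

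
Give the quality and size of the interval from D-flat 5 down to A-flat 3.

Descending from Db5 to Ab3 is the same interval as ascending Ab3 to Db5.
A to D spans four letter names (A-B-C-D), plus an octave — that makes it an eleventh of some quality.
Counting semitones, Ab3→Db5 is 17, which is the perfect eleventh.
(Equivalently, a compound perfect fourth: a perfect fourth plus an octave.)

perfect eleventh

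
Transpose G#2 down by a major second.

F#2

The second takes the letter from G down to F.
A major second is 2 semitones; 2 semitones down from G#2 gives F#2.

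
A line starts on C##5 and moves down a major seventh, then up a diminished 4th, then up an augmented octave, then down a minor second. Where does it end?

F##5

A major seventh down from C##5 is D#4.
A diminished fourth up from D#4 is G4.
An augmented octave up from G4 is G#5.
Down a minor second from G#5: F##5 (1 semitone down).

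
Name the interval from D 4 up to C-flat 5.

D to C spans seven letter names (D-E-F-G-A-B-C): a seventh.
D4 to Cb5 spans 9 semitones — two semitones narrower than the major seventh (11) — giving a diminished seventh.

diminished 7th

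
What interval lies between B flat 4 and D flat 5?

minor third

B to D spans three letter names (B-C-D): a third.
At 3 semitones, Bb4→Db5 falls one short of a major third: minor.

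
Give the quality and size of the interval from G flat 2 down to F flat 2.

Descending from Gb2 to Fb2 is the same interval as ascending Fb2 to Gb2.
F to G spans two letter names (F-G) — that makes it a second of some quality.
The major second spans 2 semitones, and Fb2 to Gb2 is exactly 2 semitones — so this is a major second.

major second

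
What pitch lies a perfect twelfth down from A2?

Five letters down from A (plus an octave) reaches D.
A perfect twelfth spans 19 semitones, so from A2 the target pitch is D1.

D1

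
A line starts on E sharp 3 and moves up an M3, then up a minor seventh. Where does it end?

Up a major third from E#3: G##3 (4 semitones up).
Up a minor seventh from G##3: F##4 (10 semitones up).

F double-sharp 4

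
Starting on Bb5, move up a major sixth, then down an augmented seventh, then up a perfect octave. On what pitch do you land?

Bb5 up a major sixth → G6 (9 semitones).
Down an augmented seventh from G6: Abb5 (12 semitones down).
A perfect octave up from Abb5 is Abb6.

Abb6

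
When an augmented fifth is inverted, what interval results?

The rule of nine gives the new number: 9 − 5 = 4, so a fifth becomes a fourth.
Quality inverts too: augmented becomes diminished. That makes the inversion a diminished fourth.

diminished fourth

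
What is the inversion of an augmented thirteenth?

First reduce the compound augmented thirteenth to its simple form, an augmented sixth.
Interval numbers invert to sum to nine: 6 + 3 = 9, so a sixth inverts to a third.
And augmented becomes diminished under inversion, so we get a diminished third.

diminished 3rd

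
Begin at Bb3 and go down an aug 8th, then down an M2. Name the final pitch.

Down an augmented octave from Bb3: Bbb2 (13 semitones down).
A major second down from Bbb2 is Abb2.

Abb2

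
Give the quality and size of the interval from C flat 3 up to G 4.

C to G spans five letter names (C-D-E-F-G), plus an octave — that makes it a twelfth of some quality.
A perfect twelfth would be 19 semitones; Cb3 to G4 is 20, one semitone wider, so the interval is augmented.
(Equivalently, a compound augmented fifth: an augmented fifth plus an octave.)

augmented 12th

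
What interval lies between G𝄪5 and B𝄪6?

major 10th

G to B spans three letter names (G-A-B), plus an octave — that makes it a tenth of some quality.
G##5 to B##6 is 16 semitones, matching the major tenth exactly, so the quality is major.
(Equivalently, a compound major third: a major third plus an octave.)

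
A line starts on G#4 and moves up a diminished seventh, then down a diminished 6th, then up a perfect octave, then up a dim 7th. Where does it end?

A diminished seventh up from G#4 is F5.
Down a diminished sixth from F5: A#4 (7 semitones down).
A#4 up a perfect octave → A#5 (12 semitones).
A diminished seventh up from A#5 is G6.

G6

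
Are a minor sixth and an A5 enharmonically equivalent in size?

Yes

Both span 8 semitones: a minor sixth and an augmented fifth are the same chromatic distance.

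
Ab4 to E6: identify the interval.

augmented twelfth

A to E spans five letter names (A-B-C-D-E), plus an octave — that makes it a twelfth of some quality.
The perfect twelfth is 19 semitones; here we have 20, one semitone wider: augmented.
(Equivalently, a compound augmented fifth: an augmented fifth plus an octave.)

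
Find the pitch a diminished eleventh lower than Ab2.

E1

Four letters down from A (plus an octave) reaches E.
Moving 16 semitones down from Ab2 (the size of a diminished eleventh) reaches E1.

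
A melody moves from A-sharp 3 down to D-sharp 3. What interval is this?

Descending from A#3 to D#3 is the same interval as ascending D#3 to A#3.
D to A spans five letter names (D-E-F-G-A), so the interval is some kind of fifth.
Counting semitones, D#3→A#3 is 7, which is the perfect fifth.

perfect fifth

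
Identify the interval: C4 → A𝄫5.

diminished thirteenth

C to A spans six letter names (C-D-E-F-G-A), plus an octave — that makes it a thirteenth of some quality.
A major thirteenth would be 21 semitones; C4 to Abb5 is 19, two semitones narrower, so the interval is diminished.
(Equivalently, a compound diminished sixth: a diminished sixth plus an octave.)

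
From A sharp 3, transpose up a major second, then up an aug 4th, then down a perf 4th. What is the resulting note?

A#3 up a major second → B#3 (2 semitones).
An augmented fourth up from B#3 is E##4.
E##4 down a perfect fourth → B##3 (5 semitones).

B double-sharp 3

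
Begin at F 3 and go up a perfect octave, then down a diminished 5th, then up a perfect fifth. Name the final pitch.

Up a perfect octave from F3: F4 (12 semitones up).
F4 down a diminished fifth → B3 (6 semitones).
B3 up a perfect fifth → F#4 (7 semitones).

F sharp 4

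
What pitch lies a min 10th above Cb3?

Ebb4

The tenth's letter: C up three letter names plus an octave → E.
Moving 15 semitones up from Cb3 (the size of a minor tenth) reaches Ebb4.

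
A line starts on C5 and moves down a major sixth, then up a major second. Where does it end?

F4

A major sixth down from C5 is Eb4.
A major second up from Eb4 is F4.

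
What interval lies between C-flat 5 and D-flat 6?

C to D spans two letter names (C-D), plus an octave: a ninth.
The major ninth spans 14 semitones, and Cb5 to Db6 is exactly 14 semitones — so this is a major ninth.
(Equivalently, a compound major second: a major second plus an octave.)

M9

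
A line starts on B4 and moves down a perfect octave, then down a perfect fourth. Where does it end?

F#3

Down a perfect octave from B4: B3 (12 semitones down).
Down a perfect fourth from B3: F#3 (5 semitones down).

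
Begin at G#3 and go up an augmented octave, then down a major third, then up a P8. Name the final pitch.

An augmented octave up from G#3 is G##4.
G##4 down a major third → E#4 (4 semitones).
E#4 up a perfect octave → E#5 (12 semitones).

E#5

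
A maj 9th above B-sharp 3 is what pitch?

C-double-sharp 5

The ninth's letter: B up two letter names plus an octave → C.
A major ninth is 14 semitones; 14 semitones up from B#3 gives C##5.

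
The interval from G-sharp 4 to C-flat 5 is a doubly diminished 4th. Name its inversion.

AA5

The rule of nine gives the new number: 9 − 4 = 5, so a fourth becomes a fifth.
The quality also flips — doubly diminished becomes doubly augmented — giving a doubly augmented fifth.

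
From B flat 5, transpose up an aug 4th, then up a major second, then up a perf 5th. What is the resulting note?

C sharp 7

Bb5 up an augmented fourth → E6 (6 semitones).
Up a major second from E6: F#6 (2 semitones up).
A perfect fifth up from F#6 is C#7.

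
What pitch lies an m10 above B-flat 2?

The tenth's letter: B up three letter names plus an octave → D.
Moving 15 semitones up from Bb2 (the size of a minor tenth) reaches Db4.

D-flat 4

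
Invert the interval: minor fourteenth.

First reduce the compound minor fourteenth to its simple form, a minor seventh.
Inverted interval numbers add to nine, so a seventh pairs with a second (7 + 2 = 9).
Quality inverts too: minor becomes major. That makes the inversion a major second.

M2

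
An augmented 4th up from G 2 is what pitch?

The fourth takes the letter from G up to C.
An augmented fourth is 6 semitones; 6 semitones up from G2 gives C#3.

C sharp 3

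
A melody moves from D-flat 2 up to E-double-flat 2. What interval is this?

D to E spans two letter names (D-E): a second.
At 1 semitone, Db2→Ebb2 falls one short of a major second: minor.

m2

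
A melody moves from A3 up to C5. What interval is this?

minor 10th

A to C spans three letter names (A-B-C), plus an octave: a tenth.
A major tenth would be 16 semitones, but A3 to C5 is 15 — one semitone narrower, making it a minor tenth.
(Equivalently, a compound minor third: a minor third plus an octave.)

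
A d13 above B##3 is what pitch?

G#5

The thirteenth's letter: B up six letter names plus an octave → G.
Moving 19 semitones up from B##3 (the size of a diminished thirteenth) reaches G#5.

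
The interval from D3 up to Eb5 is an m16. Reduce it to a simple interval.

Subtracting seven from the interval number removes an octave: 16 − 14 = 2.
So a minor sixteenth is 2 octaves plus a minor second. The quality is unchanged.

minor 2nd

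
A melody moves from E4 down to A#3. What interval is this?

diminished fifth

Descending from E4 to A#3 is the same interval as ascending A#3 to E4.
A to E spans five letter names (A-B-C-D-E), so the interval is some kind of fifth.
A#3 to E4 spans 6 semitones — one semitone narrower than the perfect fifth (7) — giving a diminished fifth.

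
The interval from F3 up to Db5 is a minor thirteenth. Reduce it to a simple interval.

Take out an octave (7 from the number): 13 − 7 = 6.
That makes a minor thirteenth a compound minor sixth — an octave plus a minor sixth.

minor sixth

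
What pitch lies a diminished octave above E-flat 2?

For an octave the letter name doesn't change: still E, an octave up.
Moving 11 semitones up from Eb2 (the size of a diminished octave) reaches Ebb3.

E-double-flat 3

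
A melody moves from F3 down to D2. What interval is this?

m10

Descending from F3 to D2 is the same interval as ascending D2 to F3.
D to F spans three letter names (D-E-F), plus an octave — that makes it a tenth of some quality.
D2 to F3 is 15 semitones, a half step short of the major tenth (16), so this is minor.
(Equivalently, a compound minor third: a minor third plus an octave.)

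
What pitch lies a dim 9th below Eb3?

D#2

Counting two letter names plus an octave down from E lands on D.
A diminished ninth is 12 semitones; 12 semitones down from Eb3 gives D#2.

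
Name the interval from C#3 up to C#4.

perfect octave

C to C is the same letter name, plus an octave, so the interval is some kind of octave.
Counting semitones, C#3→C#4 is 12, which is the perfect octave.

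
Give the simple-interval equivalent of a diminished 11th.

Take out an octave (7 from the number): 11 − 7 = 4.
Quality carries through unchanged, so the simple form is a diminished fourth.

d4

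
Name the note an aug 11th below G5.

Db4

Counting four letter names plus an octave down from G lands on D.
Moving 18 semitones down from G5 (the size of an augmented eleventh) reaches Db4.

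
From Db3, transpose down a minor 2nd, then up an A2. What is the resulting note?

D#3

Down a minor second from Db3: C3 (1 semitone down).
C3 up an augmented second → D#3 (3 semitones).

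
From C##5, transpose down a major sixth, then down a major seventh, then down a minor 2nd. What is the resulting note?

C##5 down a major sixth → E#4 (9 semitones).
E#4 down a major seventh → F#3 (11 semitones).
F#3 down a minor second → E#3 (1 semitone).

E#3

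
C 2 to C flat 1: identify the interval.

augmented octave

Descending from C2 to Cb1 is the same interval as ascending Cb1 to C2.
C to C is the same letter name, plus an octave, so the interval is some kind of octave.
The perfect octave is 12 semitones; here we have 13, one semitone wider: augmented.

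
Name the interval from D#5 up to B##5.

D to B spans six letter names (D-E-F-G-A-B): a sixth.
A major sixth would be 9 semitones; D#5 to B##5 is 10, one semitone wider, so the interval is augmented.

A6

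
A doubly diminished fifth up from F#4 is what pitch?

Cb5

The fifth takes the letter from F up to C.
A doubly diminished fifth is 5 semitones; 5 semitones up from F#4 gives Cb5.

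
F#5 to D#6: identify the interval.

F to D spans six letter names (F-G-A-B-C-D): a sixth.
F#5 to D#6 is 9 semitones, matching the major sixth exactly, so the quality is major.

M6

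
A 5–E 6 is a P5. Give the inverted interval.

P4

Inverted interval numbers add to nine, so a fifth pairs with a fourth (5 + 4 = 9).
The quality also flips — perfect stays perfect — giving a perfect fourth.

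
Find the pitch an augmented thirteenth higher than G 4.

Six letters up from G (plus an octave) reaches E.
An augmented thirteenth spans 22 semitones, so from G4 the target pitch is E#6.

E sharp 6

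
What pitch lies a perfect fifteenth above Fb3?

Fb5

A fifteenth keeps the letter name F, two octaves up from F.
A perfect fifteenth is 24 semitones; 24 semitones up from Fb3 gives Fb5.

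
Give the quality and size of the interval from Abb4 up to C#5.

A to C spans three letter names (A-B-C) — that makes it a third of some quality.
The major third is 4 semitones; here we have 6, two semitones wider: doubly augmented.

doubly augmented third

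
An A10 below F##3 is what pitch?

D2

The tenth's letter: F down three letter names plus an octave → D.
An augmented tenth is 17 semitones; 17 semitones down from F##3 gives D2.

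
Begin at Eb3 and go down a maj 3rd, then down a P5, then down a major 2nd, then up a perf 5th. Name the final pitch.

A major third down from Eb3 is Cb3.
A perfect fifth down from Cb3 is Fb2.
Fb2 down a major second → Ebb2 (2 semitones).
A perfect fifth up from Ebb2 is Bbb2.

Bbb2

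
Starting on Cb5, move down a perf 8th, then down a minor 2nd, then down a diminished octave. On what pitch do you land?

B2

A perfect octave down from Cb5 is Cb4.
Down a minor second from Cb4: Bb3 (1 semitone down).
A diminished octave down from Bb3 is B2.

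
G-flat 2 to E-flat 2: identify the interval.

minor third

Descending from Gb2 to Eb2 is the same interval as ascending Eb2 to Gb2.
E to G spans three letter names (E-F-G) — that makes it a third of some quality.
Eb2 to Gb2 is 3 semitones, a half step short of the major third (4), so this is minor.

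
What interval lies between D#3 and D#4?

D to D is the same letter name, plus an octave — that makes it an octave of some quality.
D#3 to D#4 is 12 semitones, matching the perfect octave exactly, so the quality is perfect.

perfect octave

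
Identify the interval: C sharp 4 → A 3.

major 3rd

Descending from C#4 to A3 is the same interval as ascending A3 to C#4.
A to C spans three letter names (A-B-C): a third.
A3 to C#4 is 4 semitones, matching the major third exactly, so the quality is major.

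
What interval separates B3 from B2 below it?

Descending from B3 to B2 is the same interval as ascending B2 to B3.
B to B is the same letter name, plus an octave: an octave.
B2 to B3 is 12 semitones, matching the perfect octave exactly, so the quality is perfect.

perfect octave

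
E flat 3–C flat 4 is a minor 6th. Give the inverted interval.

major 3rd

The rule of nine gives the new number: 9 − 6 = 3, so a sixth becomes a third.
The quality also flips — minor becomes major — giving a major third.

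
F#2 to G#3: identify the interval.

F to G spans two letter names (F-G), plus an octave — that makes it a ninth of some quality.
F#2 to G#3 is 14 semitones, matching the major ninth exactly, so the quality is major.
(Equivalently, a compound major second: a major second plus an octave.)

major ninth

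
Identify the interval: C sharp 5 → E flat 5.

diminished third

C to E spans three letter names (C-D-E): a third.
C#5 to Eb5 spans 2 semitones — two semitones narrower than the major third (4) — giving a diminished third.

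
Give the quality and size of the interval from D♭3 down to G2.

Descending from Db3 to G2 is the same interval as ascending G2 to Db3.
G to D spans five letter names (G-A-B-C-D) — that makes it a fifth of some quality.
The perfect fifth is 7 semitones; here we have 6, one semitone narrower: diminished.

diminished fifth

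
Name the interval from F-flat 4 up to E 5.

F to E spans seven letter names (F-G-A-B-C-D-E): a seventh.
A major seventh would be 11 semitones; Fb4 to E5 is 12, one semitone wider, so the interval is augmented.

augmented seventh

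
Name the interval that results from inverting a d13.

augmented third

First reduce the compound diminished thirteenth to its simple form, a diminished sixth.
Inverted interval numbers add to nine, so a sixth pairs with a third (6 + 3 = 9).
Quality inverts too: diminished becomes augmented. That makes the inversion an augmented third.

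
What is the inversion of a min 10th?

First reduce the compound minor tenth to its simple form, a minor third.
The rule of nine gives the new number: 9 − 3 = 6, so a third becomes a sixth.
The quality also flips — minor becomes major — giving a major sixth.

major sixth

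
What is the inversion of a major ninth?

First reduce the compound major ninth to its simple form, a major second.
Interval numbers invert to sum to nine: 2 + 7 = 9, so a second inverts to a seventh.
And major becomes minor under inversion, so we get a minor seventh.

minor 7th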